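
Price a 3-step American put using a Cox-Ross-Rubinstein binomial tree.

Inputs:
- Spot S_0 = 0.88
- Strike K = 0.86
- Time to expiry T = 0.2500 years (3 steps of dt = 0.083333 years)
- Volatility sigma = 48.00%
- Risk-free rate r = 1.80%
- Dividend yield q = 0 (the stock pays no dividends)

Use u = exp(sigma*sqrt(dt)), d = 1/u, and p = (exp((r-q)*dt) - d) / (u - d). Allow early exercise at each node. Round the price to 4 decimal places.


Answer: Price = V(0,0) = 0.0785

Derivation:
dt = T/N = 0.083333
u = exp(sigma*sqrt(dt)) = 1.148623; d = 1/u = 0.870607
p = (exp((r-q)*dt) - d) / (u - d) = 0.470814
Discount per step: exp(-r*dt) = 0.998501
Stock lattice S(k, i) with i counting down-moves:
  k=0: S(0,0) = 0.8800
  k=1: S(1,0) = 1.0108; S(1,1) = 0.7661
  k=2: S(2,0) = 1.1610; S(2,1) = 0.8800; S(2,2) = 0.6670
  k=3: S(3,0) = 1.3336; S(3,1) = 1.0108; S(3,2) = 0.7661; S(3,3) = 0.5807
Terminal payoffs V(N, i) = max(K - S_T, 0):
  V(3,0) = 0.000000; V(3,1) = 0.000000; V(3,2) = 0.093865; V(3,3) = 0.279303
Backward induction: V(k, i) = exp(-r*dt) * [p * V(k+1, i) + (1-p) * V(k+1, i+1)]; then take max(V_cont, immediate exercise) for American.
  V(2,0) = exp(-r*dt) * [p*0.000000 + (1-p)*0.000000] = 0.000000; exercise = 0.000000; V(2,0) = max -> 0.000000
  V(2,1) = exp(-r*dt) * [p*0.000000 + (1-p)*0.093865] = 0.049598; exercise = 0.000000; V(2,1) = max -> 0.049598
  V(2,2) = exp(-r*dt) * [p*0.093865 + (1-p)*0.279303] = 0.191708; exercise = 0.192998; V(2,2) = max -> 0.192998
  V(1,0) = exp(-r*dt) * [p*0.000000 + (1-p)*0.049598] = 0.026207; exercise = 0.000000; V(1,0) = max -> 0.026207
  V(1,1) = exp(-r*dt) * [p*0.049598 + (1-p)*0.192998] = 0.125295; exercise = 0.093865; V(1,1) = max -> 0.125295
  V(0,0) = exp(-r*dt) * [p*0.026207 + (1-p)*0.125295] = 0.078525; exercise = 0.000000; V(0,0) = max -> 0.078525


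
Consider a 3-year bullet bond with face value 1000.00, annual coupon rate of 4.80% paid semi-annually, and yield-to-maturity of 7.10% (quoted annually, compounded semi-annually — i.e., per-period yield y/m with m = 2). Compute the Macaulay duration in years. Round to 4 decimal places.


Coupon per period c = face * coupon_rate / m = 24.000000
Periods per year m = 2; per-period yield y/m = 0.035500
Number of cashflows N = 6
Cashflows (t years, CF_t, discount factor 1/(1+y/m)^(m*t), PV):
  t = 0.5000: CF_t = 24.000000, DF = 0.965717, PV = 23.177209
  t = 1.0000: CF_t = 24.000000, DF = 0.932609, PV = 22.382626
  t = 1.5000: CF_t = 24.000000, DF = 0.900637, PV = 21.615283
  t = 2.0000: CF_t = 24.000000, DF = 0.869760, PV = 20.874248
  t = 2.5000: CF_t = 24.000000, DF = 0.839942, PV = 20.158617
  t = 3.0000: CF_t = 1024.000000, DF = 0.811147, PV = 830.614173
Price P = sum_t PV_t = 938.822155
Macaulay numerator sum_t t * PV_t:
  t * PV_t at t = 0.5000: 11.588605
  t * PV_t at t = 1.0000: 22.382626
  t * PV_t at t = 1.5000: 32.422925
  t * PV_t at t = 2.0000: 41.748495
  t * PV_t at t = 2.5000: 50.396542
  t * PV_t at t = 3.0000: 2491.842519
Macaulay duration D = (sum_t t * PV_t) / P = 2650.381711 / 938.822155 = 2.823092

Answer: Macaulay duration = 2.8231 years


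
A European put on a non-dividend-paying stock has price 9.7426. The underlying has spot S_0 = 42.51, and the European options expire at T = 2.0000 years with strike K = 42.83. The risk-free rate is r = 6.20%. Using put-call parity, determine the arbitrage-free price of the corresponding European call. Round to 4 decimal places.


Answer: Call price = 14.4174

Derivation:
Put-call parity: C - P = S_0 * exp(-qT) - K * exp(-rT).
S_0 * exp(-qT) = 42.5100 * 1.00000000 = 42.51000000
K * exp(-rT) = 42.8300 * 0.88337984 = 37.83515859
C = P + S*exp(-qT) - K*exp(-rT)
C = 9.7426 + 42.51000000 - 37.83515859 = 14.4174


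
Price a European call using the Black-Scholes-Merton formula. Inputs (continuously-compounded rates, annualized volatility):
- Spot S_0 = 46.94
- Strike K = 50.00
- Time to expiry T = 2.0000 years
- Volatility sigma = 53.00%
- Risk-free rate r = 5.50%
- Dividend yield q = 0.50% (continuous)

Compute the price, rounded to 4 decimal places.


d1 = (ln(S/K) + (r - q + 0.5*sigma^2) * T) / (sigma * sqrt(T)) = 0.42392677
d2 = d1 - sigma * sqrt(T) = -0.32560642
exp(-rT) = 0.89583414; exp(-qT) = 0.99004983
C = S_0 * exp(-qT) * N(d1) - K * exp(-rT) * N(d2)
N(d1) = 0.66419039; N(d2) = 0.37236108
C = 46.9400 * 0.99004983 * 0.66419039 - 50.0000 * 0.89583414 * 0.37236108 = 14.1882

Answer: Price = 14.1882


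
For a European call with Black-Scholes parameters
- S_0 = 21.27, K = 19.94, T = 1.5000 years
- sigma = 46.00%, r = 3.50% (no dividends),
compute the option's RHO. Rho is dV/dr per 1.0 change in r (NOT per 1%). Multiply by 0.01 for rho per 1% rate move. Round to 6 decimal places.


d1 = 0.4894894601; d2 = -0.0738931808
phi(d1) = 0.3539008468; exp(-qT) = 1.0000000000; exp(-rT) = 0.9488543211
N(d2) = 0.4705476910
Rho = K*T*exp(-rT)*N(d2) = 19.9400 * 1.5000 * 0.9488543211 * 0.4705476910 = 13.354253

Answer: Rho = 13.354253


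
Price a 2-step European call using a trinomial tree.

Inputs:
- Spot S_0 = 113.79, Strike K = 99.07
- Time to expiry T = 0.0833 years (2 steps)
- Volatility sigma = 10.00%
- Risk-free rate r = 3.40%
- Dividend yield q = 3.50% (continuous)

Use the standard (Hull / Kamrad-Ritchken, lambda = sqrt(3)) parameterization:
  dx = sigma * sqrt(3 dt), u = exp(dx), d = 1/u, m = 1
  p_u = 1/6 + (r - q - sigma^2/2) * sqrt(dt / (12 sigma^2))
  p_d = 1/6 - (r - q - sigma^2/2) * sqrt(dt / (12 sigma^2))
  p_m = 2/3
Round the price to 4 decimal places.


dt = T/N = 0.041650; dx = sigma*sqrt(3*dt) = 0.035348
u = exp(dx) = 1.035980; d = 1/u = 0.965269
p_u = 0.163132, p_m = 0.666667, p_d = 0.170201
Discount per step: exp(-r*dt) = 0.998585
Stock lattice S(k, j) with j the centered position index:
  k=0: S(0,+0) = 113.7900
  k=1: S(1,-1) = 109.8380; S(1,+0) = 113.7900; S(1,+1) = 117.8842
  k=2: S(2,-2) = 106.0232; S(2,-1) = 109.8380; S(2,+0) = 113.7900; S(2,+1) = 117.8842; S(2,+2) = 122.1257
Terminal payoffs V(N, j) = max(S_T - K, 0):
  V(2,-2) = 6.953218; V(2,-1) = 10.767981; V(2,+0) = 14.720000; V(2,+1) = 18.814215; V(2,+2) = 23.055741
Backward induction: V(k, j) = exp(-r*dt) * [p_u * V(k+1, j+1) + p_m * V(k+1, j) + p_d * V(k+1, j-1)]
  V(1,-1) = exp(-r*dt) * [p_u*14.720000 + p_m*10.767981 + p_d*6.953218] = 10.748171
  V(1,+0) = exp(-r*dt) * [p_u*18.814215 + p_m*14.720000 + p_d*10.767981] = 14.694434
  V(1,+1) = exp(-r*dt) * [p_u*23.055741 + p_m*18.814215 + p_d*14.720000] = 18.782684
  V(0,+0) = exp(-r*dt) * [p_u*18.782684 + p_m*14.694434 + p_d*10.748171] = 14.668910

Answer: Price = V(0,0) = 14.6689


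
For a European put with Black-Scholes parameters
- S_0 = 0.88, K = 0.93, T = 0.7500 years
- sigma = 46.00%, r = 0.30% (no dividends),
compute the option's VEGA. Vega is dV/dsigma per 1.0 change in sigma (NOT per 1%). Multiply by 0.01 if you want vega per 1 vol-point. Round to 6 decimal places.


Answer: Vega = 0.303371

Derivation:
d1 = 0.0661124329; d2 = -0.3322592529
phi(d1) = 0.3980713732; exp(-qT) = 1.0000000000; exp(-rT) = 0.9977525294
Vega = S * exp(-qT) * phi(d1) * sqrt(T) = 0.8800 * 1.0000000000 * 0.3980713732 * 0.8660254038 = 0.303371


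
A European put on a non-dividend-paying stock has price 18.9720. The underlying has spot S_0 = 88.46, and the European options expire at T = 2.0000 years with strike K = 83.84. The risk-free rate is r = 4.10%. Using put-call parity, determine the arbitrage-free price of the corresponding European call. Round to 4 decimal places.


Answer: Call price = 30.1926

Derivation:
Put-call parity: C - P = S_0 * exp(-qT) - K * exp(-rT).
S_0 * exp(-qT) = 88.4600 * 1.00000000 = 88.46000000
K * exp(-rT) = 83.8400 * 0.92127196 = 77.23944102
C = P + S*exp(-qT) - K*exp(-rT)
C = 18.9720 + 88.46000000 - 77.23944102 = 30.1926


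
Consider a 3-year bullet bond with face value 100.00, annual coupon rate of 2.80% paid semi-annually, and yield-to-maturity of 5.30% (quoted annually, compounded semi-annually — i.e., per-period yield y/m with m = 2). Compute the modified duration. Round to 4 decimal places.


Coupon per period c = face * coupon_rate / m = 1.400000
Periods per year m = 2; per-period yield y/m = 0.026500
Number of cashflows N = 6
Cashflows (t years, CF_t, discount factor 1/(1+y/m)^(m*t), PV):
  t = 0.5000: CF_t = 1.400000, DF = 0.974184, PV = 1.363858
  t = 1.0000: CF_t = 1.400000, DF = 0.949035, PV = 1.328649
  t = 1.5000: CF_t = 1.400000, DF = 0.924535, PV = 1.294348
  t = 2.0000: CF_t = 1.400000, DF = 0.900667, PV = 1.260934
  t = 2.5000: CF_t = 1.400000, DF = 0.877415, PV = 1.228382
  t = 3.0000: CF_t = 101.400000, DF = 0.854764, PV = 86.673081
Price P = sum_t PV_t = 93.149250
First compute Macaulay numerator sum_t t * PV_t:
  t * PV_t at t = 0.5000: 0.681929
  t * PV_t at t = 1.0000: 1.328649
  t * PV_t at t = 1.5000: 1.941523
  t * PV_t at t = 2.0000: 2.521867
  t * PV_t at t = 2.5000: 3.070954
  t * PV_t at t = 3.0000: 260.019242
Macaulay duration D = 269.564163 / 93.149250 = 2.893895
Modified duration = D / (1 + y/m) = 2.893895 / (1 + 0.026500) = 2.819187

Answer: Modified duration = 2.8192


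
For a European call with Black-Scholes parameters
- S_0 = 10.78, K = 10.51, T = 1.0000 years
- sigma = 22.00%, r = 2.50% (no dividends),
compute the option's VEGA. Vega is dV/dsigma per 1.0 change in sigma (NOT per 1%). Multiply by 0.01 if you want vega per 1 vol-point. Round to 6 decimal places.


d1 = 0.3389335481; d2 = 0.1189335481
phi(d1) = 0.3766735024; exp(-qT) = 1.0000000000; exp(-rT) = 0.9753099120
Vega = S * exp(-qT) * phi(d1) * sqrt(T) = 10.7800 * 1.0000000000 * 0.3766735024 * 1.0000000000 = 4.060540

Answer: Vega = 4.060540


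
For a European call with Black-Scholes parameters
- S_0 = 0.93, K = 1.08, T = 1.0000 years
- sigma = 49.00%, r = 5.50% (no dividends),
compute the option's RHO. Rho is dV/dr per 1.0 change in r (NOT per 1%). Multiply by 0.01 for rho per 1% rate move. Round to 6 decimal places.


d1 = 0.0520780939; d2 = -0.4379219061
phi(d1) = 0.3984016558; exp(-qT) = 1.0000000000; exp(-rT) = 0.9464851480
N(d2) = 0.3307214476
Rho = K*T*exp(-rT)*N(d2) = 1.0800 * 1.0000 * 0.9464851480 * 0.3307214476 = 0.338065

Answer: Rho = 0.338065


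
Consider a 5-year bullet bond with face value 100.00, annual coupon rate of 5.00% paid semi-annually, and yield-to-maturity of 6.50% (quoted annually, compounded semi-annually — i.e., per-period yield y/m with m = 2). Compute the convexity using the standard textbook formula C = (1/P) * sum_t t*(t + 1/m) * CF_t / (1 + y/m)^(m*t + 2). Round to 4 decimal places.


Coupon per period c = face * coupon_rate / m = 2.500000
Periods per year m = 2; per-period yield y/m = 0.032500
Number of cashflows N = 10
Cashflows (t years, CF_t, discount factor 1/(1+y/m)^(m*t), PV):
  t = 0.5000: CF_t = 2.500000, DF = 0.968523, PV = 2.421308
  t = 1.0000: CF_t = 2.500000, DF = 0.938037, PV = 2.345092
  t = 1.5000: CF_t = 2.500000, DF = 0.908510, PV = 2.271276
  t = 2.0000: CF_t = 2.500000, DF = 0.879913, PV = 2.199783
  t = 2.5000: CF_t = 2.500000, DF = 0.852216, PV = 2.130540
  t = 3.0000: CF_t = 2.500000, DF = 0.825391, PV = 2.063477
  t = 3.5000: CF_t = 2.500000, DF = 0.799410, PV = 1.998525
  t = 4.0000: CF_t = 2.500000, DF = 0.774247, PV = 1.935617
  t = 4.5000: CF_t = 2.500000, DF = 0.749876, PV = 1.874690
  t = 5.0000: CF_t = 102.500000, DF = 0.726272, PV = 74.442896
Price P = sum_t PV_t = 93.683204
Convexity numerator sum_t t*(t + 1/m) * CF_t / (1+y/m)^(m*t + 2):
  t = 0.5000: term = 1.135638
  t = 1.0000: term = 3.299674
  t = 1.5000: term = 6.391620
  t = 2.0000: term = 10.317385
  t = 2.5000: term = 14.988938
  t = 3.0000: term = 20.323983
  t = 3.5000: term = 26.245660
  t = 4.0000: term = 32.682247
  t = 4.5000: term = 39.566885
  t = 5.0000: term = 1920.329861
Convexity = (1/P) * sum = 2075.281892 / 93.683204 = 22.152123

Answer: Convexity = 22.1521


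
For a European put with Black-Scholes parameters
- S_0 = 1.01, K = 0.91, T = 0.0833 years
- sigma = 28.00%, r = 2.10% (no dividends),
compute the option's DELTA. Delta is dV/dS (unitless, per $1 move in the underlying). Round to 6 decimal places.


Answer: Delta = -0.088155

Derivation:
d1 = 1.3522062757; d2 = 1.2713934054
phi(d1) = 0.1599059516; exp(-qT) = 1.0000000000; exp(-rT) = 0.9982522291
N(-d1) = 0.0881546683
Delta = -exp(-qT) * N(-d1) = -1.0000000000 * 0.0881546683 = -0.088155


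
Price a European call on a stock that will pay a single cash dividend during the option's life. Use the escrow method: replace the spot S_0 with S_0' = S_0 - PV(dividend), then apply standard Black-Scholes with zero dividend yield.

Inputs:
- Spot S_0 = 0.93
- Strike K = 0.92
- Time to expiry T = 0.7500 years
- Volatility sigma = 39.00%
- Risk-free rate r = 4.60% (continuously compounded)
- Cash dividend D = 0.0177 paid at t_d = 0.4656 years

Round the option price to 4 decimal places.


PV(D) = D * exp(-r * t_d) = 0.0177 * 0.97881013 = 0.01732494
S_0' = S_0 - PV(D) = 0.9300 - 0.01732494 = 0.91267506
d1 = (ln(S_0'/K) + (r + sigma^2/2)*T) / (sigma*sqrt(T)) = 0.24735386
d2 = d1 - sigma*sqrt(T) = -0.09039604
exp(-rT) = 0.96608834
N(d1) = 0.59768281; N(d2) = 0.46398625
C = S_0' * N(d1) - K * exp(-rT) * N(d2) = 0.91267506 * 0.59768281 - 0.9200 * 0.96608834 * 0.46398625 = 0.1331

Answer: Price = 0.1331


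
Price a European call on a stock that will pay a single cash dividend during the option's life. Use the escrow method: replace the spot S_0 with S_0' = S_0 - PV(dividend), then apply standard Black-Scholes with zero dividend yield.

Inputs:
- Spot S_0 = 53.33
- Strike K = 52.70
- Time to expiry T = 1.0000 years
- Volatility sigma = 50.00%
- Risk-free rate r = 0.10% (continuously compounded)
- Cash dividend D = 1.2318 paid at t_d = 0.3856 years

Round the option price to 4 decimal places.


Answer: Price = 10.0670

Derivation:
PV(D) = D * exp(-r * t_d) = 1.2318 * 0.99961447 = 1.23132511
S_0' = S_0 - PV(D) = 53.3300 - 1.23132511 = 52.09867489
d1 = (ln(S_0'/K) + (r + sigma^2/2)*T) / (sigma*sqrt(T)) = 0.22904812
d2 = d1 - sigma*sqrt(T) = -0.27095188
exp(-rT) = 0.99900050
N(d1) = 0.59058424; N(d2) = 0.39321402
C = S_0' * N(d1) - K * exp(-rT) * N(d2) = 52.09867489 * 0.59058424 - 52.7000 * 0.99900050 * 0.39321402 = 10.0670


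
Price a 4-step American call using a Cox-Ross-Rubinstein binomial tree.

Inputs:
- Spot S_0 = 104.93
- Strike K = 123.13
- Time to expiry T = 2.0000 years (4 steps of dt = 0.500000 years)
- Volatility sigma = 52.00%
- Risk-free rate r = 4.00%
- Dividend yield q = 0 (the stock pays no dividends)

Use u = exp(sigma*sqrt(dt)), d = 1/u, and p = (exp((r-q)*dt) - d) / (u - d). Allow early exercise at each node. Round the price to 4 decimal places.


Answer: Price = V(0,0) = 27.6534

Derivation:
dt = T/N = 0.500000
u = exp(sigma*sqrt(dt)) = 1.444402; d = 1/u = 0.692328
p = (exp((r-q)*dt) - d) / (u - d) = 0.435959
Discount per step: exp(-r*dt) = 0.980199
Stock lattice S(k, i) with i counting down-moves:
  k=0: S(0,0) = 104.9300
  k=1: S(1,0) = 151.5611; S(1,1) = 72.6460
  k=2: S(2,0) = 218.9152; S(2,1) = 104.9300; S(2,2) = 50.2948
  k=3: S(3,0) = 316.2016; S(3,1) = 151.5611; S(3,2) = 72.6460; S(3,3) = 34.8205
  k=4: S(4,0) = 456.7223; S(4,1) = 218.9152; S(4,2) = 104.9300; S(4,3) = 50.2948; S(4,4) = 24.1072
Terminal payoffs V(N, i) = max(S_T - K, 0):
  V(4,0) = 333.592308; V(4,1) = 95.785216; V(4,2) = 0.000000; V(4,3) = 0.000000; V(4,4) = 0.000000
Backward induction: V(k, i) = exp(-r*dt) * [p * V(k+1, i) + (1-p) * V(k+1, i+1)]; then take max(V_cont, immediate exercise) for American.
  V(3,0) = exp(-r*dt) * [p*333.592308 + (1-p)*95.785216] = 195.509755; exercise = 193.071617; V(3,0) = max -> 195.509755
  V(3,1) = exp(-r*dt) * [p*95.785216 + (1-p)*0.000000] = 40.931537; exercise = 28.431122; V(3,1) = max -> 40.931537
  V(3,2) = exp(-r*dt) * [p*0.000000 + (1-p)*0.000000] = 0.000000; exercise = 0.000000; V(3,2) = max -> 0.000000
  V(3,3) = exp(-r*dt) * [p*0.000000 + (1-p)*0.000000] = 0.000000; exercise = 0.000000; V(3,3) = max -> 0.000000
  V(2,0) = exp(-r*dt) * [p*195.509755 + (1-p)*40.931537] = 106.176369; exercise = 95.785216; V(2,0) = max -> 106.176369
  V(2,1) = exp(-r*dt) * [p*40.931537 + (1-p)*0.000000] = 17.491120; exercise = 0.000000; V(2,1) = max -> 17.491120
  V(2,2) = exp(-r*dt) * [p*0.000000 + (1-p)*0.000000] = 0.000000; exercise = 0.000000; V(2,2) = max -> 0.000000
  V(1,0) = exp(-r*dt) * [p*106.176369 + (1-p)*17.491120] = 55.042307; exercise = 28.431122; V(1,0) = max -> 55.042307
  V(1,1) = exp(-r*dt) * [p*17.491120 + (1-p)*0.000000] = 7.474415; exercise = 0.000000; V(1,1) = max -> 7.474415
  V(0,0) = exp(-r*dt) * [p*55.042307 + (1-p)*7.474415] = 27.653421; exercise = 0.000000; V(0,0) = max -> 27.653421


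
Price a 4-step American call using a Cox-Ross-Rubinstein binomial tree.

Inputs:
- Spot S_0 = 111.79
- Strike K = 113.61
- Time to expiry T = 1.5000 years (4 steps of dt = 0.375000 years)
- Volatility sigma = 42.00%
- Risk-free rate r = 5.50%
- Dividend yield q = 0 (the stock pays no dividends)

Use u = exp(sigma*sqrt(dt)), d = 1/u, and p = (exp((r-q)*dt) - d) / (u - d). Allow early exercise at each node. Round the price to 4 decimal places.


dt = T/N = 0.375000
u = exp(sigma*sqrt(dt)) = 1.293299; d = 1/u = 0.773216
p = (exp((r-q)*dt) - d) / (u - d) = 0.476122
Discount per step: exp(-r*dt) = 0.979586
Stock lattice S(k, i) with i counting down-moves:
  k=0: S(0,0) = 111.7900
  k=1: S(1,0) = 144.5779; S(1,1) = 86.4379
  k=2: S(2,0) = 186.9825; S(2,1) = 111.7900; S(2,2) = 66.8352
  k=3: S(3,0) = 241.8243; S(3,1) = 144.5779; S(3,2) = 86.4379; S(3,3) = 51.6780
  k=4: S(4,0) = 312.7511; S(4,1) = 186.9825; S(4,2) = 111.7900; S(4,3) = 66.8352; S(4,4) = 39.9583
Terminal payoffs V(N, i) = max(S_T - K, 0):
  V(4,0) = 199.141143; V(4,1) = 73.372486; V(4,2) = 0.000000; V(4,3) = 0.000000; V(4,4) = 0.000000
Backward induction: V(k, i) = exp(-r*dt) * [p * V(k+1, i) + (1-p) * V(k+1, i+1)]; then take max(V_cont, immediate exercise) for American.
  V(3,0) = exp(-r*dt) * [p*199.141143 + (1-p)*73.372486] = 130.533495; exercise = 128.214288; V(3,0) = max -> 130.533495
  V(3,1) = exp(-r*dt) * [p*73.372486 + (1-p)*0.000000] = 34.221112; exercise = 30.967910; V(3,1) = max -> 34.221112
  V(3,2) = exp(-r*dt) * [p*0.000000 + (1-p)*0.000000] = 0.000000; exercise = 0.000000; V(3,2) = max -> 0.000000
  V(3,3) = exp(-r*dt) * [p*0.000000 + (1-p)*0.000000] = 0.000000; exercise = 0.000000; V(3,3) = max -> 0.000000
  V(2,0) = exp(-r*dt) * [p*130.533495 + (1-p)*34.221112] = 78.442868; exercise = 73.372486; V(2,0) = max -> 78.442868
  V(2,1) = exp(-r*dt) * [p*34.221112 + (1-p)*0.000000] = 15.960813; exercise = 0.000000; V(2,1) = max -> 15.960813
  V(2,2) = exp(-r*dt) * [p*0.000000 + (1-p)*0.000000] = 0.000000; exercise = 0.000000; V(2,2) = max -> 0.000000
  V(1,0) = exp(-r*dt) * [p*78.442868 + (1-p)*15.960813] = 44.776780; exercise = 30.967910; V(1,0) = max -> 44.776780
  V(1,1) = exp(-r*dt) * [p*15.960813 + (1-p)*0.000000] = 7.444163; exercise = 0.000000; V(1,1) = max -> 7.444163
  V(0,0) = exp(-r*dt) * [p*44.776780 + (1-p)*7.444163] = 24.704226; exercise = 0.000000; V(0,0) = max -> 24.704226

Answer: Price = V(0,0) = 24.7042


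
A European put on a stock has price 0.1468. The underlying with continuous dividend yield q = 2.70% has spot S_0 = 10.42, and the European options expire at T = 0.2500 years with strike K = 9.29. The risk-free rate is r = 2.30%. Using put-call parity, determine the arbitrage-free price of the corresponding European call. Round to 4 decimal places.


Put-call parity: C - P = S_0 * exp(-qT) - K * exp(-rT).
S_0 * exp(-qT) = 10.4200 * 0.99327273 = 10.34990185
K * exp(-rT) = 9.2900 * 0.99426650 = 9.23673578
C = P + S*exp(-qT) - K*exp(-rT)
C = 0.1468 + 10.34990185 - 9.23673578 = 1.2600

Answer: Call price = 1.2600


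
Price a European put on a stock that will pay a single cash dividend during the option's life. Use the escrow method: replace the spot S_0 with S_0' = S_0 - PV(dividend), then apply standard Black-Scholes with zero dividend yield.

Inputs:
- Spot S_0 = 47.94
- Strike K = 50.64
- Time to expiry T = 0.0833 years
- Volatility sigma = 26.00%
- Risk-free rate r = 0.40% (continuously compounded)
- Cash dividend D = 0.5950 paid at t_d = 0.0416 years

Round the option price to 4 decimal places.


PV(D) = D * exp(-r * t_d) = 0.5950 * 0.99983361 = 0.59490100
S_0' = S_0 - PV(D) = 47.9400 - 0.59490100 = 47.34509900
d1 = (ln(S_0'/K) + (r + sigma^2/2)*T) / (sigma*sqrt(T)) = -0.85460132
d2 = d1 - sigma*sqrt(T) = -0.92964184
exp(-rT) = 0.99966686
N(-d1) = 0.80361405; N(-d2) = 0.82372172
P = K * exp(-rT) * N(-d2) - S_0' * N(-d1) = 50.6400 * 0.99966686 * 0.82372172 - 47.34509900 * 0.80361405 = 3.6522

Answer: Price = 3.6522


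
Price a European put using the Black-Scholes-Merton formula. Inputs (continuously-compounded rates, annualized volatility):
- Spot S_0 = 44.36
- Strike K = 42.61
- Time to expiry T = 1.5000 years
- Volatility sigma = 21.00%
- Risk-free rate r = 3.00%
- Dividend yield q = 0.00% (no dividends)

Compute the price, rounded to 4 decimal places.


d1 = (ln(S/K) + (r - q + 0.5*sigma^2) * T) / (sigma * sqrt(T)) = 0.46005381
d2 = d1 - sigma * sqrt(T) = 0.20285739
exp(-rT) = 0.95599748; exp(-qT) = 1.00000000
P = K * exp(-rT) * N(-d2) - S_0 * exp(-qT) * N(-d1)
N(-d1) = 0.32273880; N(-d2) = 0.41962325
P = 42.6100 * 0.95599748 * 0.41962325 - 44.3600 * 1.00000000 * 0.32273880 = 2.7767

Answer: Price = 2.7767


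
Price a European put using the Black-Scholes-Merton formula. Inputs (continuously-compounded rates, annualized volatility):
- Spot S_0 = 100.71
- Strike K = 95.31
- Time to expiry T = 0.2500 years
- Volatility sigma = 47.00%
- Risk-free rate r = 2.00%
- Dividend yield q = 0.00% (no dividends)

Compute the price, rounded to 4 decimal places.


Answer: Price = 6.5036

Derivation:
d1 = (ln(S/K) + (r - q + 0.5*sigma^2) * T) / (sigma * sqrt(T)) = 0.37328878
d2 = d1 - sigma * sqrt(T) = 0.13828878
exp(-rT) = 0.99501248; exp(-qT) = 1.00000000
P = K * exp(-rT) * N(-d2) - S_0 * exp(-qT) * N(-d1)
N(-d1) = 0.35446676; N(-d2) = 0.44500610
P = 95.3100 * 0.99501248 * 0.44500610 - 100.7100 * 1.00000000 * 0.35446676 = 6.5036


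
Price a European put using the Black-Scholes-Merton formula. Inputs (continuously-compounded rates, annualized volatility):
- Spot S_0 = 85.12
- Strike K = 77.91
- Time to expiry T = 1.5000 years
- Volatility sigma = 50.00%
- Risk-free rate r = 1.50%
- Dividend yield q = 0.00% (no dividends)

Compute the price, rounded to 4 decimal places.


Answer: Price = 15.2349

Derivation:
d1 = (ln(S/K) + (r - q + 0.5*sigma^2) * T) / (sigma * sqrt(T)) = 0.48746105
d2 = d1 - sigma * sqrt(T) = -0.12491138
exp(-rT) = 0.97775124; exp(-qT) = 1.00000000
P = K * exp(-rT) * N(-d2) - S_0 * exp(-qT) * N(-d1)
N(-d1) = 0.31296582; N(-d2) = 0.54970315
P = 77.9100 * 0.97775124 * 0.54970315 - 85.1200 * 1.00000000 * 0.31296582 = 15.2349


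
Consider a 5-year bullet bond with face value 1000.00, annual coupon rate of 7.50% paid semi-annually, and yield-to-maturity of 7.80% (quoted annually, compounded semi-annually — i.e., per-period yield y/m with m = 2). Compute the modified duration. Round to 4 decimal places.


Coupon per period c = face * coupon_rate / m = 37.500000
Periods per year m = 2; per-period yield y/m = 0.039000
Number of cashflows N = 10
Cashflows (t years, CF_t, discount factor 1/(1+y/m)^(m*t), PV):
  t = 0.5000: CF_t = 37.500000, DF = 0.962464, PV = 36.092397
  t = 1.0000: CF_t = 37.500000, DF = 0.926337, PV = 34.737629
  t = 1.5000: CF_t = 37.500000, DF = 0.891566, PV = 33.433714
  t = 2.0000: CF_t = 37.500000, DF = 0.858100, PV = 32.178743
  t = 2.5000: CF_t = 37.500000, DF = 0.825890, PV = 30.970879
  t = 3.0000: CF_t = 37.500000, DF = 0.794889, PV = 29.808353
  t = 3.5000: CF_t = 37.500000, DF = 0.765052, PV = 28.689464
  t = 4.0000: CF_t = 37.500000, DF = 0.736335, PV = 27.612574
  t = 4.5000: CF_t = 37.500000, DF = 0.708696, PV = 26.576106
  t = 5.0000: CF_t = 1037.500000, DF = 0.682094, PV = 707.673006
Price P = sum_t PV_t = 987.772864
First compute Macaulay numerator sum_t t * PV_t:
  t * PV_t at t = 0.5000: 18.046198
  t * PV_t at t = 1.0000: 34.737629
  t * PV_t at t = 1.5000: 50.150571
  t * PV_t at t = 2.0000: 64.357486
  t * PV_t at t = 2.5000: 77.427197
  t * PV_t at t = 3.0000: 89.425059
  t * PV_t at t = 3.5000: 100.413124
  t * PV_t at t = 4.0000: 110.450295
  t * PV_t at t = 4.5000: 119.592475
  t * PV_t at t = 5.0000: 3538.365030
Macaulay duration D = 4202.965065 / 987.772864 = 4.254991
Modified duration = D / (1 + y/m) = 4.254991 / (1 + 0.039000) = 4.095276

Answer: Modified duration = 4.0953


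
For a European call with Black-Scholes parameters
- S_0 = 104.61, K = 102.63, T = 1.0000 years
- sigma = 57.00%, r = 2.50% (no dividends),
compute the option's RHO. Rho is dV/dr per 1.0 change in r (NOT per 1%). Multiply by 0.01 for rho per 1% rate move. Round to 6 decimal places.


d1 = 0.3623839679; d2 = -0.2076160321
phi(d1) = 0.3735887807; exp(-qT) = 1.0000000000; exp(-rT) = 0.9753099120
N(d2) = 0.4177643927
Rho = K*T*exp(-rT)*N(d2) = 102.6300 * 1.0000 * 0.9753099120 * 0.4177643927 = 41.816568

Answer: Rho = 41.816568


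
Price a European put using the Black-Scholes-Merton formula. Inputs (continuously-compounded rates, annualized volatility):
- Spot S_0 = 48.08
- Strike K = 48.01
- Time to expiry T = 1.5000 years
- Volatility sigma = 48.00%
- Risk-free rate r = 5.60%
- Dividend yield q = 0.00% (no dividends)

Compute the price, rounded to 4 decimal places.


Answer: Price = 8.8007

Derivation:
d1 = (ln(S/K) + (r - q + 0.5*sigma^2) * T) / (sigma * sqrt(T)) = 0.43930402
d2 = d1 - sigma * sqrt(T) = -0.14857352
exp(-rT) = 0.91943126; exp(-qT) = 1.00000000
P = K * exp(-rT) * N(-d2) - S_0 * exp(-qT) * N(-d1)
N(-d1) = 0.33022063; N(-d2) = 0.55905491
P = 48.0100 * 0.91943126 * 0.55905491 - 48.0800 * 1.00000000 * 0.33022063 = 8.8007


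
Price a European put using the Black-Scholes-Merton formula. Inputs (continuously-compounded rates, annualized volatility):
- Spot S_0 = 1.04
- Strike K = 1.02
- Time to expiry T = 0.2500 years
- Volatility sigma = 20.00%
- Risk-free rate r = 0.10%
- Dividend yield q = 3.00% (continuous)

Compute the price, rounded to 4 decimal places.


Answer: Price = 0.0350

Derivation:
d1 = (ln(S/K) + (r - q + 0.5*sigma^2) * T) / (sigma * sqrt(T)) = 0.17168086
d2 = d1 - sigma * sqrt(T) = 0.07168086
exp(-rT) = 0.99975003; exp(-qT) = 0.99252805
P = K * exp(-rT) * N(-d2) - S_0 * exp(-qT) * N(-d1)
N(-d1) = 0.43184422; N(-d2) = 0.47142794
P = 1.0200 * 0.99975003 * 0.47142794 - 1.0400 * 0.99252805 * 0.43184422 = 0.0350


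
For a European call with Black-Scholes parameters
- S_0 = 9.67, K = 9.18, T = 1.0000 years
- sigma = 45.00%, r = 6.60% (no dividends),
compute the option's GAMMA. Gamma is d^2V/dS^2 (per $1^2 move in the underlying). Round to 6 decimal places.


d1 = 0.4872246774; d2 = 0.0372246774
phi(d1) = 0.3542924856; exp(-qT) = 1.0000000000; exp(-rT) = 0.9361308643
Gamma = exp(-qT) * phi(d1) / (S * sigma * sqrt(T)) = 1.0000000000 * 0.3542924856 / (9.6700 * 0.4500 * 1.0000000000) = 0.081418

Answer: Gamma = 0.081418


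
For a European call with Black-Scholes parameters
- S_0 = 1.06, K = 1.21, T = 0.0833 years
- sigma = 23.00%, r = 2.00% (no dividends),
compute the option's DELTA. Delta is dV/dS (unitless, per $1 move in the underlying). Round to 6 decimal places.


Answer: Delta = 0.026465

Derivation:
d1 = -1.9354970531; d2 = -2.0018790536
phi(d1) = 0.0612977002; exp(-qT) = 1.0000000000; exp(-rT) = 0.9983353870
N(d1) = 0.0264646650
Delta = exp(-qT) * N(d1) = 1.0000000000 * 0.0264646650 = 0.026465


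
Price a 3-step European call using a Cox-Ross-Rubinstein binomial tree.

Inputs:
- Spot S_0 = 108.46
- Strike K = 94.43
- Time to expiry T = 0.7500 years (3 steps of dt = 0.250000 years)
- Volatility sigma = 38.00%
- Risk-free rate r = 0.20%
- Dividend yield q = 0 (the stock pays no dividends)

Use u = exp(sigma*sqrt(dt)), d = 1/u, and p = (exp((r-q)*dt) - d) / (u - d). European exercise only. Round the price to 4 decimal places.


dt = T/N = 0.250000
u = exp(sigma*sqrt(dt)) = 1.209250; d = 1/u = 0.826959
p = (exp((r-q)*dt) - d) / (u - d) = 0.453951
Discount per step: exp(-r*dt) = 0.999500
Stock lattice S(k, i) with i counting down-moves:
  k=0: S(0,0) = 108.4600
  k=1: S(1,0) = 131.1552; S(1,1) = 89.6920
  k=2: S(2,0) = 158.5994; S(2,1) = 108.4600; S(2,2) = 74.1716
  k=3: S(3,0) = 191.7862; S(3,1) = 131.1552; S(3,2) = 89.6920; S(3,3) = 61.3369
Terminal payoffs V(N, i) = max(S_T - K, 0):
  V(3,0) = 97.356244; V(3,1) = 36.725211; V(3,2) = 0.000000; V(3,3) = 0.000000
Backward induction: V(k, i) = exp(-r*dt) * [p * V(k+1, i) + (1-p) * V(k+1, i+1)].
  V(2,0) = exp(-r*dt) * [p*97.356244 + (1-p)*36.725211] = 64.216590
  V(2,1) = exp(-r*dt) * [p*36.725211 + (1-p)*0.000000] = 16.663099
  V(2,2) = exp(-r*dt) * [p*0.000000 + (1-p)*0.000000] = 0.000000
  V(1,0) = exp(-r*dt) * [p*64.216590 + (1-p)*16.663099] = 38.230915
  V(1,1) = exp(-r*dt) * [p*16.663099 + (1-p)*0.000000] = 7.560443
  V(0,0) = exp(-r*dt) * [p*38.230915 + (1-p)*7.560443] = 21.472583

Answer: Price = V(0,0) = 21.4726


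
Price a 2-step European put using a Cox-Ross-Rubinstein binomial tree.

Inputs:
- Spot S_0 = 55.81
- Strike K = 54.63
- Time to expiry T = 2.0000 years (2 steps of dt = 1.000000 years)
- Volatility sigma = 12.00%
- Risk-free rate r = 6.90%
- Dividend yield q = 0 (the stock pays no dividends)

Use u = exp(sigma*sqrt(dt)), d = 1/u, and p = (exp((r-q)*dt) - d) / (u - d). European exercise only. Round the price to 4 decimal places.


dt = T/N = 1.000000
u = exp(sigma*sqrt(dt)) = 1.127497; d = 1/u = 0.886920
p = (exp((r-q)*dt) - d) / (u - d) = 0.766974
Discount per step: exp(-r*dt) = 0.933327
Stock lattice S(k, i) with i counting down-moves:
  k=0: S(0,0) = 55.8100
  k=1: S(1,0) = 62.9256; S(1,1) = 49.4990
  k=2: S(2,0) = 70.9484; S(2,1) = 55.8100; S(2,2) = 43.9017
Terminal payoffs V(N, i) = max(K - S_T, 0):
  V(2,0) = 0.000000; V(2,1) = 0.000000; V(2,2) = 10.728299
Backward induction: V(k, i) = exp(-r*dt) * [p * V(k+1, i) + (1-p) * V(k+1, i+1)].
  V(1,0) = exp(-r*dt) * [p*0.000000 + (1-p)*0.000000] = 0.000000
  V(1,1) = exp(-r*dt) * [p*0.000000 + (1-p)*10.728299] = 2.333295
  V(0,0) = exp(-r*dt) * [p*0.000000 + (1-p)*2.333295] = 0.507468

Answer: Price = V(0,0) = 0.5075


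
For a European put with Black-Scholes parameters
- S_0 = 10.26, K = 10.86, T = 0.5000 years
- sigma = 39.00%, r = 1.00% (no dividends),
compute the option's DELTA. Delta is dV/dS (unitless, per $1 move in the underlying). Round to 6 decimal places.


d1 = -0.0500721341; d2 = -0.3258437787
phi(d1) = 0.3984424760; exp(-qT) = 1.0000000000; exp(-rT) = 0.9950124792
N(-d1) = 0.5199675472
Delta = -exp(-qT) * N(-d1) = -1.0000000000 * 0.5199675472 = -0.519968

Answer: Delta = -0.519968


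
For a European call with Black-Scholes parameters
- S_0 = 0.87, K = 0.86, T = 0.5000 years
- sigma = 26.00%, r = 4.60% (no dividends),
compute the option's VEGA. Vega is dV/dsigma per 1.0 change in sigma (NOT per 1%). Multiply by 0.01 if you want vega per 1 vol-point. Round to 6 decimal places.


Answer: Vega = 0.235994

Derivation:
d1 = 0.2799099730; d2 = 0.0960622099
phi(d1) = 0.3836159605; exp(-qT) = 1.0000000000; exp(-rT) = 0.9772624838
Vega = S * exp(-qT) * phi(d1) * sqrt(T) = 0.8700 * 1.0000000000 * 0.3836159605 * 0.7071067812 = 0.235994


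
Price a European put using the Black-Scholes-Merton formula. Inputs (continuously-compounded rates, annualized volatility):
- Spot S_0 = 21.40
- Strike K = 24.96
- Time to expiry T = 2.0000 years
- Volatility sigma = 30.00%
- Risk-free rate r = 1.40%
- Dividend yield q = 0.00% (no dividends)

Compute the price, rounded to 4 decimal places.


Answer: Price = 5.4365

Derivation:
d1 = (ln(S/K) + (r - q + 0.5*sigma^2) * T) / (sigma * sqrt(T)) = -0.08457851
d2 = d1 - sigma * sqrt(T) = -0.50884258
exp(-rT) = 0.97238837; exp(-qT) = 1.00000000
P = K * exp(-rT) * N(-d2) - S_0 * exp(-qT) * N(-d1)
N(-d1) = 0.53370176; N(-d2) = 0.69456871
P = 24.9600 * 0.97238837 * 0.69456871 - 21.4000 * 1.00000000 * 0.53370176 = 5.4365


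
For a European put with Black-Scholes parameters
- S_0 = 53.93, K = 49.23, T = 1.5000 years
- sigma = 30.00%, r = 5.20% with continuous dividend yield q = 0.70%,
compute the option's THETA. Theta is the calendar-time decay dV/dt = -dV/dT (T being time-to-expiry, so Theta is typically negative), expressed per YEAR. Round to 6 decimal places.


d1 = 0.6155941014; d2 = 0.2481706400
phi(d1) = 0.3300812040; exp(-qT) = 0.9895549326; exp(-rT) = 0.9249644265
Theta = -S*exp(-qT)*phi(d1)*sigma/(2*sqrt(T)) + r*K*exp(-rT)*N(-d2) - q*S*exp(-qT)*N(-d1)
N(-d1) = 0.2690812226; N(-d2) = 0.4020011909; sqrt(T) = 1.2247448714
Term 1 = -53.9300 * 0.9895549326 * 0.3300812040 * 0.3000 / (2 * 1.2247448714) = -2.1574301939
Term 2 = 0.0520 * 49.2300 * 0.9249644265 * 0.4020011909 = 0.9518873371
Term 3 = -0.0070 * 53.9300 * 0.9895549326 * 0.2690812226 = -0.1005198335
Theta = -2.1574301939 + (0.9518873371) + (-0.1005198335) = -1.306063

Answer: Theta = -1.306063


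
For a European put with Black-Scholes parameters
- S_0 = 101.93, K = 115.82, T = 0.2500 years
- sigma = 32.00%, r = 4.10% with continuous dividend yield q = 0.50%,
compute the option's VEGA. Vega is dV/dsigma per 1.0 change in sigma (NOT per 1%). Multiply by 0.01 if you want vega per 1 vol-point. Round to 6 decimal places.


Answer: Vega = 16.308729

Derivation:
d1 = -0.6621934914; d2 = -0.8221934914
phi(d1) = 0.3203988532; exp(-qT) = 0.9987507809; exp(-rT) = 0.9898023522
Vega = S * exp(-qT) * phi(d1) * sqrt(T) = 101.9300 * 0.9987507809 * 0.3203988532 * 0.5000000000 = 16.308729


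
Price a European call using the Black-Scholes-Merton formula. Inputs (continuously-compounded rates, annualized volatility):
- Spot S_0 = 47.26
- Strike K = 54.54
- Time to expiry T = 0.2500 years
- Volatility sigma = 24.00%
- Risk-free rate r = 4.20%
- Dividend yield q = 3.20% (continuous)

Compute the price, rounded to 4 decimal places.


Answer: Price = 0.3573

Derivation:
d1 = (ln(S/K) + (r - q + 0.5*sigma^2) * T) / (sigma * sqrt(T)) = -1.11308421
d2 = d1 - sigma * sqrt(T) = -1.23308421
exp(-rT) = 0.98955493; exp(-qT) = 0.99203191
C = S_0 * exp(-qT) * N(d1) - K * exp(-rT) * N(d2)
N(d1) = 0.13283613; N(d2) = 0.10877217
C = 47.2600 * 0.99203191 * 0.13283613 - 54.5400 * 0.98955493 * 0.10877217 = 0.3573


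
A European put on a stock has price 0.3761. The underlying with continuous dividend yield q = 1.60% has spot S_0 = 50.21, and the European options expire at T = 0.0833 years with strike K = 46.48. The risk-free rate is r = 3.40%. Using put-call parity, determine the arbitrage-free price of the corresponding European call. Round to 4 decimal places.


Put-call parity: C - P = S_0 * exp(-qT) - K * exp(-rT).
S_0 * exp(-qT) = 50.2100 * 0.99866809 = 50.14312469
K * exp(-rT) = 46.4800 * 0.99717181 = 46.34854558
C = P + S*exp(-qT) - K*exp(-rT)
C = 0.3761 + 50.14312469 - 46.34854558 = 4.1707

Answer: Call price = 4.1707


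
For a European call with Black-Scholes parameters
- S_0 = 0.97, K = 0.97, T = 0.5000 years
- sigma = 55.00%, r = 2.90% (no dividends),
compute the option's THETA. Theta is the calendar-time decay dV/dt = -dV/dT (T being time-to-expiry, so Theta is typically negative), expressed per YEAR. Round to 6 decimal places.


Answer: Theta = -0.158642

Derivation:
d1 = 0.2317381769; d2 = -0.1571705527
phi(d1) = 0.3883727034; exp(-qT) = 1.0000000000; exp(-rT) = 0.9856046187
Theta = -S*exp(-qT)*phi(d1)*sigma/(2*sqrt(T)) - r*K*exp(-rT)*N(d2) + q*S*exp(-qT)*N(d1)
N(d1) = 0.5916293112; N(d2) = 0.4375552177; sqrt(T) = 0.7071067812
Term 1 = -0.9700 * 1.0000000000 * 0.3883727034 * 0.5500 / (2 * 0.7071067812) = -0.1465102887
Term 2 = -0.0290 * 0.9700 * 0.9856046187 * 0.4375552177 = -0.0121312438
Term 3 = 0 (no dividend yield, q = 0)
Theta = -0.1465102887 + (-0.0121312438) + (0.0000000000) = -0.158642


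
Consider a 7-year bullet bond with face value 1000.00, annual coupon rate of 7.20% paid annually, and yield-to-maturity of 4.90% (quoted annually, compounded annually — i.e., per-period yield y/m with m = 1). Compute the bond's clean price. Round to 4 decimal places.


Coupon per period c = face * coupon_rate / m = 72.000000
Periods per year m = 1; per-period yield y/m = 0.049000
Number of cashflows N = 7
Cashflows (t years, CF_t, discount factor 1/(1+y/m)^(m*t), PV):
  t = 1.0000: CF_t = 72.000000, DF = 0.953289, PV = 68.636797
  t = 2.0000: CF_t = 72.000000, DF = 0.908760, PV = 65.430693
  t = 3.0000: CF_t = 72.000000, DF = 0.866310, PV = 62.374350
  t = 4.0000: CF_t = 72.000000, DF = 0.825844, PV = 59.460772
  t = 5.0000: CF_t = 72.000000, DF = 0.787268, PV = 56.683291
  t = 6.0000: CF_t = 72.000000, DF = 0.750494, PV = 54.035549
  t = 7.0000: CF_t = 1072.000000, DF = 0.715437, PV = 766.948792
Price P = sum_t PV_t = 1133.570244

Answer: Price = 1133.5702


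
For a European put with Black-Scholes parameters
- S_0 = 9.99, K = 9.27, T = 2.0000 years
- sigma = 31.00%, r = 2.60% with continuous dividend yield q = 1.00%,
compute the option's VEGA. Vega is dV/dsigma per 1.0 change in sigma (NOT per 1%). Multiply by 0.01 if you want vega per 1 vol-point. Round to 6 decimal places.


Answer: Vega = 4.963547

Derivation:
d1 = 0.4628155603; d2 = 0.0244093559
phi(d1) = 0.3584243517; exp(-qT) = 0.9801986733; exp(-rT) = 0.9493288668
Vega = S * exp(-qT) * phi(d1) * sqrt(T) = 9.9900 * 0.9801986733 * 0.3584243517 * 1.4142135624 = 4.963547


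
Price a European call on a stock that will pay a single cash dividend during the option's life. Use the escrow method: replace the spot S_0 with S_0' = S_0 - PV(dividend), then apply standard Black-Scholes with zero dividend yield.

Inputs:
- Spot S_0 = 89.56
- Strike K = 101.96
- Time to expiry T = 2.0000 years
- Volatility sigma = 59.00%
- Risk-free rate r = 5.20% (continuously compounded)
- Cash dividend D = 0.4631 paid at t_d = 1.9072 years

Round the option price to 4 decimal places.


Answer: Price = 27.9223

Derivation:
PV(D) = D * exp(-r * t_d) = 0.4631 * 0.90558476 = 0.41937630
S_0' = S_0 - PV(D) = 89.5600 - 0.41937630 = 89.14062370
d1 = (ln(S_0'/K) + (r + sigma^2/2)*T) / (sigma*sqrt(T)) = 0.38080047
d2 = d1 - sigma*sqrt(T) = -0.45358553
exp(-rT) = 0.90122530
N(d1) = 0.64832435; N(d2) = 0.32506359
C = S_0' * N(d1) - K * exp(-rT) * N(d2) = 89.14062370 * 0.64832435 - 101.9600 * 0.90122530 * 0.32506359 = 27.9223


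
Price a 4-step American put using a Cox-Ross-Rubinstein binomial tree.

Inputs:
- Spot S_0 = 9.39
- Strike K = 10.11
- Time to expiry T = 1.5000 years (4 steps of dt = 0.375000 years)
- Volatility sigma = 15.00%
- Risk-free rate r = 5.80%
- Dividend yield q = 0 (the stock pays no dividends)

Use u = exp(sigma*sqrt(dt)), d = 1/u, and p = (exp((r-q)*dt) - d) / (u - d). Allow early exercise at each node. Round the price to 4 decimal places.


dt = T/N = 0.375000
u = exp(sigma*sqrt(dt)) = 1.096207; d = 1/u = 0.912237
p = (exp((r-q)*dt) - d) / (u - d) = 0.596573
Discount per step: exp(-r*dt) = 0.978485
Stock lattice S(k, i) with i counting down-moves:
  k=0: S(0,0) = 9.3900
  k=1: S(1,0) = 10.2934; S(1,1) = 8.5659
  k=2: S(2,0) = 11.2837; S(2,1) = 9.3900; S(2,2) = 7.8141
  k=3: S(3,0) = 12.3692; S(3,1) = 10.2934; S(3,2) = 8.5659; S(3,3) = 7.1283
  k=4: S(4,0) = 13.5592; S(4,1) = 11.2837; S(4,2) = 9.3900; S(4,3) = 7.8141; S(4,4) = 6.5027
Terminal payoffs V(N, i) = max(K - S_T, 0):
  V(4,0) = 0.000000; V(4,1) = 0.000000; V(4,2) = 0.720000; V(4,3) = 2.295871; V(4,4) = 3.607272
Backward induction: V(k, i) = exp(-r*dt) * [p * V(k+1, i) + (1-p) * V(k+1, i+1)]; then take max(V_cont, immediate exercise) for American.
  V(3,0) = exp(-r*dt) * [p*0.000000 + (1-p)*0.000000] = 0.000000; exercise = 0.000000; V(3,0) = max -> 0.000000
  V(3,1) = exp(-r*dt) * [p*0.000000 + (1-p)*0.720000] = 0.284218; exercise = 0.000000; V(3,1) = max -> 0.284218
  V(3,2) = exp(-r*dt) * [p*0.720000 + (1-p)*2.295871] = 1.326580; exercise = 1.544098; V(3,2) = max -> 1.544098
  V(3,3) = exp(-r*dt) * [p*2.295871 + (1-p)*3.607272] = 2.764147; exercise = 2.981665; V(3,3) = max -> 2.981665
  V(2,0) = exp(-r*dt) * [p*0.000000 + (1-p)*0.284218] = 0.112194; exercise = 0.000000; V(2,0) = max -> 0.112194
  V(2,1) = exp(-r*dt) * [p*0.284218 + (1-p)*1.544098] = 0.775437; exercise = 0.720000; V(2,1) = max -> 0.775437
  V(2,2) = exp(-r*dt) * [p*1.544098 + (1-p)*2.981665] = 2.078352; exercise = 2.295871; V(2,2) = max -> 2.295871
  V(1,0) = exp(-r*dt) * [p*0.112194 + (1-p)*0.775437] = 0.371594; exercise = 0.000000; V(1,0) = max -> 0.371594
  V(1,1) = exp(-r*dt) * [p*0.775437 + (1-p)*2.295871] = 1.358940; exercise = 1.544098; V(1,1) = max -> 1.544098
  V(0,0) = exp(-r*dt) * [p*0.371594 + (1-p)*1.544098] = 0.826442; exercise = 0.720000; V(0,0) = max -> 0.826442

Answer: Price = V(0,0) = 0.8264
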